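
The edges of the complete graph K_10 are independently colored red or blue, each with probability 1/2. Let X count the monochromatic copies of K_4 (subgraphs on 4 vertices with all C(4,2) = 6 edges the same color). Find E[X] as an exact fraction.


Let X = Σ_S X_S over the C(10, 4) = 210 subsets S of size 4, where X_S = 1 if the K_4 on S is monochromatic.
For a fixed S, the K_4 on S has C(4, 2) = 6 edges. P[all 6 edges red] = (1/2)^6, and likewise for blue, so P[monochromatic] = 2·(1/2)^6 = 2^{1 − 6} = 1/32.
Summing: E[X] = C(10, 4) · 2^{1 − 6} = 210 · 1/32 = 105/16.
Numerically: E[X] ≈ 6.562.

E[X] = C(10,4)·2^(1−C(4,2)) = 105/16 ≈ 6.562.


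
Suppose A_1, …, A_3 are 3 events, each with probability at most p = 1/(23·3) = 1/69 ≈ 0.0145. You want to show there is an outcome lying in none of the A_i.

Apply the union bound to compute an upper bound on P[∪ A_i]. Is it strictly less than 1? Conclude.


Union bound: P[∪_{i=1}^{3} A_i] ≤ Σ_i P[A_i] ≤ 3·p = 3·(1/69) = 1/23.
Numerically: 1/23 ≈ 0.0435.
Is 1/23 < 1? YES.
Since P[∪ A_i] ≤ 1/23 < 1, the complement has P[∩ A_i^c] ≥ 1 − 1/23 = 22/23 > 0, so some outcome avoids every A_i.

3·p = 1/23 ≈ 0.0435; existence CERTIFIED by the union bound.


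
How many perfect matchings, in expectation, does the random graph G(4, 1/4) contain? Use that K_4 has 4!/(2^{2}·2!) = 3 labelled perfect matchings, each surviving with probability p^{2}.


K_4 has 4!/(2^{2}·2!) = 3 labelled perfect matchings.
For each such perfect matching H, let X_H = 1 if all 2 edges of H are present in G. Then P[X_H = 1] = p^{2} = (1/4)^{2} = 1/16.
By linearity: E[X] = Σ_H E[X_H] = 3 · p^{2} = 3 · 1/16 = 3/16.
Numerically: E[X] ≈ 0.1875.

E[X] = 3 · (1/4)^{2} = 3/16 ≈ 0.1875.


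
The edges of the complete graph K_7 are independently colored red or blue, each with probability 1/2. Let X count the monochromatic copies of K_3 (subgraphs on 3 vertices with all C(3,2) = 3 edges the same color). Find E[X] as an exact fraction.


Let X = Σ_S X_S over the C(7, 3) = 35 subsets S of size 3, where X_S = 1 if the K_3 on S is monochromatic.
For a fixed S, the K_3 on S has C(3, 2) = 3 edges. P[all 3 edges red] = (1/2)^3, and likewise for blue, so P[monochromatic] = 2·(1/2)^3 = 2^{1 − 3} = 1/4.
By linearity of expectation: E[X] = C(7, 3) · 2^{1 − 3} = 35 · 1/4 = 35/4.
Numerically: E[X] ≈ 8.750.

E[X] = C(7,3)·2^(1−C(3,2)) = 35/4 ≈ 8.750.


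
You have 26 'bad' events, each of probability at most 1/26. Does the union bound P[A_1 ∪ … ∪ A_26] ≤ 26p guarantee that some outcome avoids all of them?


Union bound: P[∪_{i=1}^{26} A_i] ≤ Σ_i P[A_i] ≤ 26·p = 26·(1/26) = 1.
Numerically: 1 ≈ 1.00000.
Is 1 < 1? NO.
Since the bound 1 is ≥ 1, the union bound is uninformative here; it does NOT by itself certify existence.

26·p = 1 ≈ 1.00000; existence NOT certified by the union bound.


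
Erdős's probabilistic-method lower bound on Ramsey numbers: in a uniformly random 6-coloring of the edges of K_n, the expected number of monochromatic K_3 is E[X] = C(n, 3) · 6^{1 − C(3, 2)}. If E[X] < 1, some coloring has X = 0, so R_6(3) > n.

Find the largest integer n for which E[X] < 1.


We need C(n, 3) · 6^{1 − 3} < 1, i.e. C(n, 3) < 6^{3 − 1} = 36.
Check values of n near the boundary:
  n = 5: C(5, 3) = 10; 10 < 36? YES
  n = 6: C(6, 3) = 20; 20 < 36? YES
  n = 7: C(7, 3) = 35; 35 < 36? YES
  n = 8: C(8, 3) = 56; 56 < 36? NO
  n = 9: C(9, 3) = 84; 84 < 36? NO
The largest n with C(n, 3) < 36 is n = 7 (where E[X] = 35/36 ≈ 0.972). Hence R_6(3) > 7, i.e. R_6(3) ≥ 8.

Largest n = 7; hence R_6(3) > 7.


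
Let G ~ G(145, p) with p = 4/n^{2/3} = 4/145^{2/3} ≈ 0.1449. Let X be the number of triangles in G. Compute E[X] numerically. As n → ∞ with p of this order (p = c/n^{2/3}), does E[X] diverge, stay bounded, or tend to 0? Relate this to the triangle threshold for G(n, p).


Number of potential triangles: C(145, 3) = 497640.
Each occurs with probability p³ ≈ (0.1449)³ ≈ 3.043995e-03.
By linearity: E[X] = C(145, 3)·p³ ≈ 497640 · 3.043995e-03 ≈ 1514.8138.
Since α = 2/3 < 1, p = c/n^{2/3} ≫ 1/n is above the triangle threshold p ~ 1/n. Asymptotically E[X] ~ (c³/6)·n^{3(1−α)} = (4³/6)·n^{1} → ∞; triangles are abundant w.h.p.

E[X] ≈ 1514.8138; in regime p = Θ(1/n^{2/3}) E[X] diverges (above the triangle threshold p ~ 1/n).


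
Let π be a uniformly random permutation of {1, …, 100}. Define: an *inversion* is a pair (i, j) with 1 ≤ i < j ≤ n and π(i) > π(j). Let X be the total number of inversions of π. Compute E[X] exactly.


Write X = Σ X_I over the C(100, 2) = 4950 pairs i < j, with X_I the indicator of one inversion.
There are 4950 indicators.
For each fixed pair i < j, the values π(i) and π(j) are two distinct elements of {1, …, 100} in uniformly random order; by symmetry P[π(i) > π(j)] = 1/2.
By linearity: E[X] = 4950 · (1/2) = C(100, 2) · (1/2) = 4950/2 = 2475 ≈ 2475.0000.

E[X] = 2475 = 2475.0000.


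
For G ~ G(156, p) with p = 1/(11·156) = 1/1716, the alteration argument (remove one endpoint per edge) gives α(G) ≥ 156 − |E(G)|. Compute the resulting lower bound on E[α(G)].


E[|E(G)|] = C(156, 2)·p = 12090 · (1/1716) = 155/22.
E[α(G)] ≥ n − E[|E(G)|] = 156 − 155/22 = 3277/22.
Numerically: ≈ 148.955.
(This is only a lower bound; the true E[α(G)] may be larger.)

E[α(G)] ≥ 3277/22 ≈ 148.955.


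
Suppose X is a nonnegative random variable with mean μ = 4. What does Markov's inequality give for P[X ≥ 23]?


μ = E[X] = 4, a = 23.
Markov: P[X ≥ 23] ≤ μ/a = (4)/23 = 4/23.
Numerically: ≈ 0.174.
(Since a = 23 > μ = 4.000, the bound 4/23 is < 1 and informative.)

P[X ≥ 23] ≤ 4/23 ≈ 0.174.


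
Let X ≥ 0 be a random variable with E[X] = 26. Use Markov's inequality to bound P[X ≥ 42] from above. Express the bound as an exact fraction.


μ = E[X] = 26, a = 42.
Markov: P[X ≥ 42] ≤ μ/a = (26)/42 = 13/21.
Numerically: ≈ 0.619.
(Since a = 42 > μ = 26.000, the bound 13/21 is < 1 and informative.)

P[X ≥ 42] ≤ 13/21 ≈ 0.619.


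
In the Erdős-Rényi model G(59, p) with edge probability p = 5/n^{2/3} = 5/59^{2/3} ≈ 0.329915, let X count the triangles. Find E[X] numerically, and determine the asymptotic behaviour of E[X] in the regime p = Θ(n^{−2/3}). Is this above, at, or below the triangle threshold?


Number of potential triangles: C(59, 3) = 32509.
Each occurs with probability p³ ≈ (0.329915)³ ≈ 3.59092215e-02.
By linearity: E[X] = C(59, 3)·p³ ≈ 32509 · 3.59092215e-02 ≈ 1167.372881.
Since α = 2/3 < 1, p = c/n^{2/3} ≫ 1/n is above the triangle threshold p ~ 1/n. Asymptotically E[X] ~ (c³/6)·n^{3(1−α)} = (5³/6)·n^{1} → ∞; triangles are abundant w.h.p.

E[X] ≈ 1167.372881; in regime p = Θ(1/n^{2/3}) E[X] diverges (above the triangle threshold p ~ 1/n).


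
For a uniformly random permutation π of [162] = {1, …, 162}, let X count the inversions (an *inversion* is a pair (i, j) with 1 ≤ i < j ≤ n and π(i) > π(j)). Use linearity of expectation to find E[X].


Write X = Σ X_I over the C(162, 2) = 13041 pairs i < j, with X_I the indicator of one inversion.
There are 13041 indicators.
For each fixed pair i < j, the values π(i) and π(j) are two distinct elements of {1, …, 162} in uniformly random order; by symmetry P[π(i) > π(j)] = 1/2.
By linearity: E[X] = 13041 · (1/2) = C(162, 2) · (1/2) = 13041/2 = 13041/2 ≈ 6520.500000.

E[X] = 13041/2 = 6520.500000.


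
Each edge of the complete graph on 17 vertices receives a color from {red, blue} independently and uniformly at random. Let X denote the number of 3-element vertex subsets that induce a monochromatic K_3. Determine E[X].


Let X = Σ_S X_S over the C(17, 3) = 680 subsets S of size 3, where X_S = 1 if the K_3 on S is monochromatic.
For a fixed S, the K_3 on S has C(3, 2) = 3 edges. P[all 3 edges red] = (1/2)^3, and likewise for blue, so P[monochromatic] = 2·(1/2)^3 = 2^{1 − 3} = 1/4.
By linearity: E[X] = C(17, 3) · 2^{1 − 3} = 680 · 1/4 = 170.
Numerically: E[X] ≈ 170.00000.

E[X] = C(17,3)·2^(1−C(3,2)) = 170 ≈ 170.00000.


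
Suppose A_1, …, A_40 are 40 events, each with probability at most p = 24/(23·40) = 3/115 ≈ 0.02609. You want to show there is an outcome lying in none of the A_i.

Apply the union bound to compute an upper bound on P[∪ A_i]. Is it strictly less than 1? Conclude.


Union bound: P[∪_{i=1}^{40} A_i] ≤ Σ_i P[A_i] ≤ 40·p = 40·(3/115) = 24/23.
Numerically: 24/23 ≈ 1.04348.
Is 24/23 < 1? NO.
Since the bound 24/23 is ≥ 1, the union bound is uninformative here; it does NOT by itself certify existence.

40·p = 24/23 ≈ 1.04348; existence NOT certified by the union bound.


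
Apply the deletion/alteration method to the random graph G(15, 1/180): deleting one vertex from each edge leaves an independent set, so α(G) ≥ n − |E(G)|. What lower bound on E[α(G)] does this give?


E[|E(G)|] = C(15, 2)·p = 105 · (1/180) = 7/12.
E[α(G)] ≥ n − E[|E(G)|] = 15 − 7/12 = 173/12.
Numerically: ≈ 14.417.
(This is only a lower bound; the true E[α(G)] may be larger.)

E[α(G)] ≥ 173/12 ≈ 14.417.


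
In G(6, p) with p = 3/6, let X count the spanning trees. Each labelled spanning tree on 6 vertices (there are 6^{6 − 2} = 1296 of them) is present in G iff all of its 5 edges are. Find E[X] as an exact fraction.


K_6 has 6^{6 − 2} = 1296 labelled spanning trees.
For each such spanning tree H, let X_H = 1 if all 5 edges of H are present in G. Then P[X_H = 1] = p^{5} = (1/2)^{5} = 1/32.
Summing the indicators: E[X] = Σ_H E[X_H] = 1296 · p^{5} = 1296 · 1/32 = 81/2.
Numerically: E[X] ≈ 40.5.

E[X] = 1296 · (1/2)^{5} = 81/2 ≈ 40.5.


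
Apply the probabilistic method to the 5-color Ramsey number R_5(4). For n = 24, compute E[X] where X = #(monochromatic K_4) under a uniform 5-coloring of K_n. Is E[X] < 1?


E[X] = C(24, 4) · 5^{1 − 6} = 10626 · 5^{−5} = 10626/3125.
As a reduced fraction: E[X] = 10626/3125 ≈ 3.400320.
Is E[X] < 1? NO.
Since E[X] ≥ 1, the first-moment bound is inconclusive at n = 24; it does NOT by itself certify R_5(4) > 24.

E[X] = 10626/3125 ≈ 3.400320; E[X] ≥ 1; first-moment method inconclusive here.


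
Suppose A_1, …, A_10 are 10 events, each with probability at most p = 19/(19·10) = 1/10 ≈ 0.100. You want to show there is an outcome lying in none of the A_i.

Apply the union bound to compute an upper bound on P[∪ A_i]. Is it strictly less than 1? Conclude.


Union bound: P[∪_{i=1}^{10} A_i] ≤ Σ_i P[A_i] ≤ 10·p = 10·(1/10) = 1.
Numerically: 1 ≈ 1.000.
Is 1 < 1? NO.
Since the bound 1 is ≥ 1, the union bound is uninformative here; it does NOT by itself certify existence.

10·p = 1 ≈ 1.000; existence NOT certified by the union bound.


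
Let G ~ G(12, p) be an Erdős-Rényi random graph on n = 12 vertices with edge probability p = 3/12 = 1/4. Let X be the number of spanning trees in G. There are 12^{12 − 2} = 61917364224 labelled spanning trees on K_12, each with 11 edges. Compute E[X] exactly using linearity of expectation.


K_12 has 12^{12 − 2} = 61917364224 labelled spanning trees.
For each such spanning tree H, let X_H = 1 if all 11 edges of H are present in G. Then P[X_H = 1] = p^{11} = (1/4)^{11} = 1/4194304.
Summing the indicators: E[X] = Σ_H E[X_H] = 61917364224 · p^{11} = 61917364224 · 1/4194304 = 59049/4.
Numerically: E[X] ≈ 14762.2.

E[X] = 61917364224 · (1/4)^{11} = 59049/4 ≈ 14762.2.


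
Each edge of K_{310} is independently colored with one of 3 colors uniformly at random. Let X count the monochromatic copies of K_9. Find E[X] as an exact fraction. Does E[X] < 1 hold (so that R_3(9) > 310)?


E[X] = C(310, 9) · 3^{1 − 36} = 64802334749614660 · 3^{−35} = 64802334749614660/50031545098999707.
As a reduced fraction: E[X] = 64802334749614660/50031545098999707 ≈ 1.29523.
Is E[X] < 1? NO.
Since E[X] ≥ 1, the first-moment bound is inconclusive at n = 310; it does NOT by itself certify R_3(9) > 310.

E[X] = 64802334749614660/50031545098999707 ≈ 1.29523; E[X] ≥ 1; first-moment method inconclusive here.


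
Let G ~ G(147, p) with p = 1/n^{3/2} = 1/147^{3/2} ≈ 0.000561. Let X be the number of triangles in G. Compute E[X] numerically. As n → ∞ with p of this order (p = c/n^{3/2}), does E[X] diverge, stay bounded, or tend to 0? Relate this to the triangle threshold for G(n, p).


Number of potential triangles: C(147, 3) = 518665.
Each occurs with probability p³ ≈ (0.000561)³ ≈ 1.76633e-10.
By linearity: E[X] = C(147, 3)·p³ ≈ 518665 · 1.76633e-10 ≈ 0.000.
Since α = 3/2 > 1, p = c/n^{3/2} = o(1/n) is below the triangle threshold p ~ 1/n. Asymptotically E[X] ~ (c³/6)·n^{3(1−α)} = (1³/6)·n^{-1.5} → 0, so by Markov's inequality G has no triangles w.h.p.

E[X] ≈ 0.000; in regime p = Θ(1/n^{3/2}) E[X] tends to 0 (below the triangle threshold p ~ 1/n).


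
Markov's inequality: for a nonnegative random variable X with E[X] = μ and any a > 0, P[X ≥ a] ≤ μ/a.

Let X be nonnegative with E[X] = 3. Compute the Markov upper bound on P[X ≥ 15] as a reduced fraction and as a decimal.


μ = E[X] = 3, a = 15.
Markov: P[X ≥ 15] ≤ μ/a = (3)/15 = 1/5.
Numerically: ≈ 0.20000.
(Since a = 15 > μ = 3.00000, the bound 1/5 is < 1 and informative.)

P[X ≥ 15] ≤ 1/5 ≈ 0.20000.


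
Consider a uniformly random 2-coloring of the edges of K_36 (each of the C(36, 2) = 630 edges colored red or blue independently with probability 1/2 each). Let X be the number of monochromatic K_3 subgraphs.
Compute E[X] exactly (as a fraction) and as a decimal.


Let X = Σ_S X_S over the C(36, 3) = 7140 subsets S of size 3, where X_S = 1 if the K_3 on S is monochromatic.
For a fixed S, the K_3 on S has C(3, 2) = 3 edges. P[all 3 edges red] = (1/2)^3, and likewise for blue, so P[monochromatic] = 2·(1/2)^3 = 2^{1 − 3} = 1/4.
By linearity of expectation: E[X] = C(36, 3) · 2^{1 − 3} = 7140 · 1/4 = 1785.
Numerically: E[X] ≈ 1785.000000.

E[X] = C(36,3)·2^(1−C(3,2)) = 1785 ≈ 1785.000000.


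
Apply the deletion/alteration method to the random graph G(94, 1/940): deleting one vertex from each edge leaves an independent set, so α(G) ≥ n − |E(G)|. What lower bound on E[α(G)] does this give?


E[|E(G)|] = C(94, 2)·p = 4371 · (1/940) = 93/20.
E[α(G)] ≥ n − E[|E(G)|] = 94 − 93/20 = 1787/20.
Numerically: ≈ 89.350.
(This is only a lower bound; the true E[α(G)] may be larger.)

E[α(G)] ≥ 1787/20 ≈ 89.350.


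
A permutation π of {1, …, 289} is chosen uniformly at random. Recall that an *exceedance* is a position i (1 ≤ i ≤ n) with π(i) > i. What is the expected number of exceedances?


Write X = Σ_{i=1}^{289} X_i, where X_i = 1_{π(i) > i}.
For each fixed i, π(i) is uniform over {1, …, 289} (marginal of a uniform permutation), so P[π(i) > i] = (n − i)/n. Summing: Σ_{i=1}^{289} (n − i)/n = (0 + 1 + … + 288)/289 = 289(289 − 1)/(2·289) = (289 − 1)/2.
Hence E[X] = Σ_{i=1}^{289} (289 − i)/289 = 144 ≈ 144.000.

E[X] = 144 = 144.000.


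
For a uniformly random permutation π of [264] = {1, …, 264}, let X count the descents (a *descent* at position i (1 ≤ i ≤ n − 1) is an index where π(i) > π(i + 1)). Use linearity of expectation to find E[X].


Write X = Σ X_I over i = 1, …, 263, with X_I the indicator of one descent.
There are 263 indicators.
For each fixed i, the pair (π(i), π(i+1)) is a uniformly random ordered pair of distinct values from {1, …, 264}; by symmetry P[π(i) > π(i+1)] = 1/2.
By linearity: E[X] = 263 · (1/2) = (264 − 1) · (1/2) = 263/2 ≈ 131.500000.

E[X] = 263/2 = 131.500000.


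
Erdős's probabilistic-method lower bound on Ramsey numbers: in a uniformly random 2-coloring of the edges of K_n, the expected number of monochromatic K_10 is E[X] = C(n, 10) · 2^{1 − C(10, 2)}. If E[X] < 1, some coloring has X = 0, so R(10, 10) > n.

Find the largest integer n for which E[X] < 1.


We need C(n, 10) · 2^{1 − 45} < 1, i.e. C(n, 10) < 2^{45 − 1} = 17592186044416.
Check values of n near the boundary:
  n = 99: C(99, 10) = 15579278510796; 15579278510796 < 17592186044416? YES
  n = 100: C(100, 10) = 17310309456440; 17310309456440 < 17592186044416? YES
  n = 101: C(101, 10) = 19212541264840; 19212541264840 < 17592186044416? NO
  n = 102: C(102, 10) = 21300860967540; 21300860967540 < 17592186044416? NO
The largest n with C(n, 10) < 17592186044416 is n = 100 (where E[X] = 2163788682055/2199023255552 ≈ 0.9839772). Hence R(10, 10) > 100, i.e. R(10, 10) ≥ 101.

Largest n = 100; hence R(10, 10) > 100.


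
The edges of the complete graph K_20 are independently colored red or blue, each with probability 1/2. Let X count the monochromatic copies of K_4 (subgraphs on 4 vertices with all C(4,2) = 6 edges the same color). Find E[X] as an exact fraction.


Let X = Σ_S X_S over the C(20, 4) = 4845 subsets S of size 4, where X_S = 1 if the K_4 on S is monochromatic.
For a fixed S, the K_4 on S has C(4, 2) = 6 edges. P[all 6 edges red] = (1/2)^6, and likewise for blue, so P[monochromatic] = 2·(1/2)^6 = 2^{1 − 6} = 1/32.
By linearity of expectation: E[X] = C(20, 4) · 2^{1 − 6} = 4845 · 1/32 = 4845/32.
Numerically: E[X] ≈ 151.406250.

E[X] = C(20,4)·2^(1−C(4,2)) = 4845/32 ≈ 151.406250.


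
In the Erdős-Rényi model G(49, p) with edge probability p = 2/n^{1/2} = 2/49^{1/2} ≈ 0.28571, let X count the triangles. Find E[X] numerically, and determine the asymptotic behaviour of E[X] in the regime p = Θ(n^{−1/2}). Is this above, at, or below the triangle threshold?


Number of potential triangles: C(49, 3) = 18424.
Each occurs with probability p³ ≈ (0.28571)³ ≈ 2.3323615e-02.
By linearity: E[X] = C(49, 3)·p³ ≈ 18424 · 2.3323615e-02 ≈ 429.71429.
Since α = 1/2 < 1, p = c/n^{1/2} ≫ 1/n is above the triangle threshold p ~ 1/n. Asymptotically E[X] ~ (c³/6)·n^{3(1−α)} = (2³/6)·n^{1.5} → ∞; triangles are abundant w.h.p.

E[X] ≈ 429.71429; in regime p = Θ(1/n^{1/2}) E[X] diverges (above the triangle threshold p ~ 1/n).


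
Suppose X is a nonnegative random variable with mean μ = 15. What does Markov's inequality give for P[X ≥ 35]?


μ = E[X] = 15, a = 35.
Markov: P[X ≥ 35] ≤ μ/a = (15)/35 = 3/7.
Numerically: ≈ 0.42857.
(Since a = 35 > μ = 15.00000, the bound 3/7 is < 1 and informative.)

P[X ≥ 35] ≤ 3/7 ≈ 0.42857.


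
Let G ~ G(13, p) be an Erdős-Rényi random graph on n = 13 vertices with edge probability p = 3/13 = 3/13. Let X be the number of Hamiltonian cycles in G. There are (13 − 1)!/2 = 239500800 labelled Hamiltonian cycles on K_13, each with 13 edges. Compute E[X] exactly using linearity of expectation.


K_13 has (13 − 1)!/2 = 239500800 labelled Hamiltonian cycles.
For each such Hamiltonian cycle H, let X_H = 1 if all 13 edges of H are present in G. Then P[X_H = 1] = p^{13} = (3/13)^{13} = 1594323/302875106592253.
Summing the indicators: E[X] = Σ_H E[X_H] = 239500800 · p^{13} = 239500800 · 1594323/302875106592253 = 381841633958400/302875106592253.
Numerically: E[X] ≈ 1.261.

E[X] = 239500800 · (3/13)^{13} = 381841633958400/302875106592253 ≈ 1.261.


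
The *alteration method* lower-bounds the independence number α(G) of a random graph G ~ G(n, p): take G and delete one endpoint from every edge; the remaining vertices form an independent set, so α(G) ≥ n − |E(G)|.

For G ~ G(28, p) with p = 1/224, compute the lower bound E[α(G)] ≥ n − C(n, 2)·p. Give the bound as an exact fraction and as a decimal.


E[|E(G)|] = C(28, 2)·p = 378 · (1/224) = 27/16.
E[α(G)] ≥ n − E[|E(G)|] = 28 − 27/16 = 421/16.
Numerically: ≈ 26.3125.
(This is only a lower bound; the true E[α(G)] may be larger.)

E[α(G)] ≥ 421/16 ≈ 26.3125.


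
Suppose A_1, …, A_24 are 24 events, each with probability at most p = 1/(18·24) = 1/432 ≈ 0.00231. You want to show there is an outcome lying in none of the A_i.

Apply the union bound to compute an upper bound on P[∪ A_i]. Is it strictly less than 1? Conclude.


Union bound: P[∪_{i=1}^{24} A_i] ≤ Σ_i P[A_i] ≤ 24·p = 24·(1/432) = 1/18.
Numerically: 1/18 ≈ 0.05556.
Is 1/18 < 1? YES.
Since P[∪ A_i] ≤ 1/18 < 1, the complement has P[∩ A_i^c] ≥ 1 − 1/18 = 17/18 > 0, so some outcome avoids every A_i.

24·p = 1/18 ≈ 0.05556; existence CERTIFIED by the union bound.


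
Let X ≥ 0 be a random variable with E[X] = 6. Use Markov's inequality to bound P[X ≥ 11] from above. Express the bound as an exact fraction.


μ = E[X] = 6, a = 11.
Markov: P[X ≥ 11] ≤ μ/a = (6)/11 = 6/11.
Numerically: ≈ 0.545455.
(Since a = 11 > μ = 6.000000, the bound 6/11 is < 1 and informative.)

P[X ≥ 11] ≤ 6/11 ≈ 0.545455.


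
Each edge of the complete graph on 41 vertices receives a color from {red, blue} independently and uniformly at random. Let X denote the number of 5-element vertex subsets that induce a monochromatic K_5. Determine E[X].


Let X = Σ_S X_S over the C(41, 5) = 749398 subsets S of size 5, where X_S = 1 if the K_5 on S is monochromatic.
For a fixed S, the K_5 on S has C(5, 2) = 10 edges. P[all 10 edges red] = (1/2)^10, and likewise for blue, so P[monochromatic] = 2·(1/2)^10 = 2^{1 − 10} = 1/512.
Summing: E[X] = C(41, 5) · 2^{1 − 10} = 749398 · 1/512 = 374699/256.
Numerically: E[X] ≈ 1463.667969.

E[X] = C(41,5)·2^(1−C(5,2)) = 374699/256 ≈ 1463.667969.


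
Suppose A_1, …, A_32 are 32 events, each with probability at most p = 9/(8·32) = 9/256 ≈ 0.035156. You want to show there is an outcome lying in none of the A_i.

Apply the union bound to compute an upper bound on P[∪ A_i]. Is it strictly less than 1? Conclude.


Union bound: P[∪_{i=1}^{32} A_i] ≤ Σ_i P[A_i] ≤ 32·p = 32·(9/256) = 9/8.
Numerically: 9/8 ≈ 1.125000.
Is 9/8 < 1? NO.
Since the bound 9/8 is ≥ 1, the union bound is uninformative here; it does NOT by itself certify existence.

32·p = 9/8 ≈ 1.125000; existence NOT certified by the union bound.


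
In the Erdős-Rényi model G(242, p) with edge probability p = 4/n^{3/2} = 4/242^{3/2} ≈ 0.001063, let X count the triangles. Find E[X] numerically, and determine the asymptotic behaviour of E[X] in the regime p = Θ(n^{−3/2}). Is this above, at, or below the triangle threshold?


Number of potential triangles: C(242, 3) = 2332880.
Each occurs with probability p³ ≈ (0.001063)³ ≈ 1.199529e-09.
By linearity: E[X] = C(242, 3)·p³ ≈ 2332880 · 1.199529e-09 ≈ 0.0028.
Since α = 3/2 > 1, p = c/n^{3/2} = o(1/n) is below the triangle threshold p ~ 1/n. Asymptotically E[X] ~ (c³/6)·n^{3(1−α)} = (4³/6)·n^{-1.5} → 0, so by Markov's inequality G has no triangles w.h.p.

E[X] ≈ 0.0028; in regime p = Θ(1/n^{3/2}) E[X] tends to 0 (below the triangle threshold p ~ 1/n).


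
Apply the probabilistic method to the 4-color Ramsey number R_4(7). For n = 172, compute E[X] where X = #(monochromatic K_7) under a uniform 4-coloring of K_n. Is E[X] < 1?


E[X] = C(172, 7) · 4^{1 − 21} = 780842580024 · 4^{−20} = 780842580024/1099511627776.
As a reduced fraction: E[X] = 97605322503/137438953472 ≈ 0.7102.
Is E[X] < 1? YES.
Since E[X] < 1, there exists a 4-coloring of K_{172} with no monochromatic K_7; hence R_4(7) > 172.

E[X] = 97605322503/137438953472 ≈ 0.7102; E[X] < 1, so R_4(7) > 172.


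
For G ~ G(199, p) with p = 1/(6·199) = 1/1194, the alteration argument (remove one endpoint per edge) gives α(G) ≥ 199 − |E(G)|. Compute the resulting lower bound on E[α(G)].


E[|E(G)|] = C(199, 2)·p = 19701 · (1/1194) = 33/2.
E[α(G)] ≥ n − E[|E(G)|] = 199 − 33/2 = 365/2.
Numerically: ≈ 182.50000.
(This is only a lower bound; the true E[α(G)] may be larger.)

E[α(G)] ≥ 365/2 ≈ 182.50000.


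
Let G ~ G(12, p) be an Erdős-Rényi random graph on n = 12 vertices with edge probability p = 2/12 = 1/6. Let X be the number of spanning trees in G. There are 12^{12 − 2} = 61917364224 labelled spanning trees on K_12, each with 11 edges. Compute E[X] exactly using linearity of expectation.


K_12 has 12^{12 − 2} = 61917364224 labelled spanning trees.
For each such spanning tree H, let X_H = 1 if all 11 edges of H are present in G. Then P[X_H = 1] = p^{11} = (1/6)^{11} = 1/362797056.
Summing the indicators: E[X] = Σ_H E[X_H] = 61917364224 · p^{11} = 61917364224 · 1/362797056 = 512/3.
Numerically: E[X] ≈ 171.

E[X] = 61917364224 · (1/6)^{11} = 512/3 ≈ 171.


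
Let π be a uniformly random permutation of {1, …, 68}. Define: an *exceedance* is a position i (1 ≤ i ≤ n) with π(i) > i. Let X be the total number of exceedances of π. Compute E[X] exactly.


Write X = Σ_{i=1}^{68} X_i, where X_i = 1_{π(i) > i}.
For each fixed i, π(i) is uniform over {1, …, 68} (marginal of a uniform permutation), so P[π(i) > i] = (n − i)/n. Summing: Σ_{i=1}^{68} (n − i)/n = (0 + 1 + … + 67)/68 = 68(68 − 1)/(2·68) = (68 − 1)/2.
Hence E[X] = Σ_{i=1}^{68} (68 − i)/68 = 67/2 ≈ 33.5000.

E[X] = 67/2 = 33.5000.


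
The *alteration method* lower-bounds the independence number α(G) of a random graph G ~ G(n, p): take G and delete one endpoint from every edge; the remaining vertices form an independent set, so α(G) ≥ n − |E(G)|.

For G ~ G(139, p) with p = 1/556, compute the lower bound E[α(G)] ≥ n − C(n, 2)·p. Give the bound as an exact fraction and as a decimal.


E[|E(G)|] = C(139, 2)·p = 9591 · (1/556) = 69/4.
E[α(G)] ≥ n − E[|E(G)|] = 139 − 69/4 = 487/4.
Numerically: ≈ 121.7500.
(This is only a lower bound; the true E[α(G)] may be larger.)

E[α(G)] ≥ 487/4 ≈ 121.7500.


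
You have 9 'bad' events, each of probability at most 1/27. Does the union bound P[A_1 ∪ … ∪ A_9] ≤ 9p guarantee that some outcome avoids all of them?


Union bound: P[∪_{i=1}^{9} A_i] ≤ Σ_i P[A_i] ≤ 9·p = 9·(1/27) = 1/3.
Numerically: 1/3 ≈ 0.333333.
Is 1/3 < 1? YES.
Since P[∪ A_i] ≤ 1/3 < 1, the complement has P[∩ A_i^c] ≥ 1 − 1/3 = 2/3 > 0, so some outcome avoids every A_i.

9·p = 1/3 ≈ 0.333333; existence CERTIFIED by the union bound.


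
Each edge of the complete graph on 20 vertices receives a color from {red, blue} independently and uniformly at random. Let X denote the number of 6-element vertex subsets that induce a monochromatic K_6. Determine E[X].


Let X = Σ_S X_S over the C(20, 6) = 38760 subsets S of size 6, where X_S = 1 if the K_6 on S is monochromatic.
For a fixed S, the K_6 on S has C(6, 2) = 15 edges. P[all 15 edges red] = (1/2)^15, and likewise for blue, so P[monochromatic] = 2·(1/2)^15 = 2^{1 − 15} = 1/16384.
By linearity of expectation: E[X] = C(20, 6) · 2^{1 − 15} = 38760 · 1/16384 = 4845/2048.
Numerically: E[X] ≈ 2.36572.

E[X] = C(20,6)·2^(1−C(6,2)) = 4845/2048 ≈ 2.36572.


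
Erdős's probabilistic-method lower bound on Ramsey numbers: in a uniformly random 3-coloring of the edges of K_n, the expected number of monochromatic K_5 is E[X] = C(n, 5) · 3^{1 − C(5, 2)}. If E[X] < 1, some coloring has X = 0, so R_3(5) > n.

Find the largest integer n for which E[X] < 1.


We need C(n, 5) · 3^{1 − 10} < 1, i.e. C(n, 5) < 3^{10 − 1} = 19683.
Check values of n near the boundary:
  n = 18: C(18, 5) = 8568; 8568 < 19683? YES
  n = 19: C(19, 5) = 11628; 11628 < 19683? YES
  n = 20: C(20, 5) = 15504; 15504 < 19683? YES
  n = 21: C(21, 5) = 20349; 20349 < 19683? NO
The largest n with C(n, 5) < 19683 is n = 20 (where E[X] = 5168/6561 ≈ 0.787685). Hence R_3(5) > 20, i.e. R_3(5) ≥ 21.

Largest n = 20; hence R_3(5) > 20.


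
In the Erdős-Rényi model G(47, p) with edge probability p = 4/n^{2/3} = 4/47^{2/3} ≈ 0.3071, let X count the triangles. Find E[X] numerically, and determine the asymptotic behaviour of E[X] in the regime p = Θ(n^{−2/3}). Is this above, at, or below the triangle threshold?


Number of potential triangles: C(47, 3) = 16215.
Each occurs with probability p³ ≈ (0.3071)³ ≈ 2.897239e-02.
By linearity: E[X] = C(47, 3)·p³ ≈ 16215 · 2.897239e-02 ≈ 469.7872.
Since α = 2/3 < 1, p = c/n^{2/3} ≫ 1/n is above the triangle threshold p ~ 1/n. Asymptotically E[X] ~ (c³/6)·n^{3(1−α)} = (4³/6)·n^{1} → ∞; triangles are abundant w.h.p.

E[X] ≈ 469.7872; in regime p = Θ(1/n^{2/3}) E[X] diverges (above the triangle threshold p ~ 1/n).


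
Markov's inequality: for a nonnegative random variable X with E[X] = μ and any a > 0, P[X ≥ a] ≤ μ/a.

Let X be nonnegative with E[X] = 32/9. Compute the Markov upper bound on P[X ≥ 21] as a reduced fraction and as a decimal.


μ = E[X] = 32/9, a = 21.
Markov: P[X ≥ 21] ≤ μ/a = (32/9)/21 = 32/189.
Numerically: ≈ 0.169.
(Since a = 21 > μ = 3.556, the bound 32/189 is < 1 and informative.)

P[X ≥ 21] ≤ 32/189 ≈ 0.169.


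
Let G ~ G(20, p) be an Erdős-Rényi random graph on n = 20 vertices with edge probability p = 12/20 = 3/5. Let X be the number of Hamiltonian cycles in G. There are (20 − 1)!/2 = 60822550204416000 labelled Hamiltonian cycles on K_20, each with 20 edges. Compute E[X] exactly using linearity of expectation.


K_20 has (20 − 1)!/2 = 60822550204416000 labelled Hamiltonian cycles.
For each such Hamiltonian cycle H, let X_H = 1 if all 20 edges of H are present in G. Then P[X_H = 1] = p^{20} = (3/5)^{20} = 3486784401/95367431640625.
By linearity of expectation: E[X] = Σ_H E[X_H] = 60822550204416000 · p^{20} = 60822550204416000 · 3486784401/95367431640625 = 1696600954254376560918528/762939453125.
Numerically: E[X] ≈ 2.22e+12.

E[X] = 60822550204416000 · (3/5)^{20} = 1696600954254376560918528/762939453125 ≈ 2.22e+12.


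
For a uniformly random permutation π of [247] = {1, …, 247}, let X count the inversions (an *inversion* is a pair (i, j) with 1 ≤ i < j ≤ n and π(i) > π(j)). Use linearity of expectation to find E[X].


Write X = Σ X_I over the C(247, 2) = 30381 pairs i < j, with X_I the indicator of one inversion.
There are 30381 indicators.
For each fixed pair i < j, the values π(i) and π(j) are two distinct elements of {1, …, 247} in uniformly random order; by symmetry P[π(i) > π(j)] = 1/2.
By linearity: E[X] = 30381 · (1/2) = C(247, 2) · (1/2) = 30381/2 = 30381/2 ≈ 15190.500000.

E[X] = 30381/2 = 15190.500000.


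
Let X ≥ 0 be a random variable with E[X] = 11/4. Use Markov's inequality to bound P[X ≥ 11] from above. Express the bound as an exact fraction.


μ = E[X] = 11/4, a = 11.
Markov: P[X ≥ 11] ≤ μ/a = (11/4)/11 = 1/4.
Numerically: ≈ 0.25000.
(Since a = 11 > μ = 2.75000, the bound 1/4 is < 1 and informative.)

P[X ≥ 11] ≤ 1/4 ≈ 0.25000.


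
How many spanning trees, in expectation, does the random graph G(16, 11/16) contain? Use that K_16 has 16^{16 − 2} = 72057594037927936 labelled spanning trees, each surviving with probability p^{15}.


K_16 has 16^{16 − 2} = 72057594037927936 labelled spanning trees.
For each such spanning tree H, let X_H = 1 if all 15 edges of H are present in G. Then P[X_H = 1] = p^{15} = (11/16)^{15} = 4177248169415651/1152921504606846976.
By linearity of expectation: E[X] = Σ_H E[X_H] = 72057594037927936 · p^{15} = 72057594037927936 · 4177248169415651/1152921504606846976 = 4177248169415651/16.
Numerically: E[X] ≈ 2.6108e+14.

E[X] = 72057594037927936 · (11/16)^{15} = 4177248169415651/16 ≈ 2.6108e+14.


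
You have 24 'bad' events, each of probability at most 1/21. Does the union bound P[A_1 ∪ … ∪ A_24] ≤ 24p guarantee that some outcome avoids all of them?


Union bound: P[∪_{i=1}^{24} A_i] ≤ Σ_i P[A_i] ≤ 24·p = 24·(1/21) = 8/7.
Numerically: 8/7 ≈ 1.1428571.
Is 8/7 < 1? NO.
Since the bound 8/7 is ≥ 1, the union bound is uninformative here; it does NOT by itself certify existence.

24·p = 8/7 ≈ 1.1428571; existence NOT certified by the union bound.


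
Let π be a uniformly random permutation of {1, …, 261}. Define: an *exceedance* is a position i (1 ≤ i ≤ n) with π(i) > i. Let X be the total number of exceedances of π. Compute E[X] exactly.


Write X = Σ_{i=1}^{261} X_i, where X_i = 1_{π(i) > i}.
For each fixed i, π(i) is uniform over {1, …, 261} (marginal of a uniform permutation), so P[π(i) > i] = (n − i)/n. Summing: Σ_{i=1}^{261} (n − i)/n = (0 + 1 + … + 260)/261 = 261(261 − 1)/(2·261) = (261 − 1)/2.
Hence E[X] = Σ_{i=1}^{261} (261 − i)/261 = 130 ≈ 130.000.

E[X] = 130 = 130.000.


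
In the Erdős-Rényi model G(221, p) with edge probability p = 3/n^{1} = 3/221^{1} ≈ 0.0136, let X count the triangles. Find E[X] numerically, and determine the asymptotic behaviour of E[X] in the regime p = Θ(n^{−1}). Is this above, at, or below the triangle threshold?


Number of potential triangles: C(221, 3) = 1774630.
Each occurs with probability p³ ≈ (0.0136)³ ≈ 2.50142e-06.
By linearity: E[X] = C(221, 3)·p³ ≈ 1774630 · 2.50142e-06 ≈ 4.439.
Here α = 1, so p = 3/n is exactly at the triangle threshold p ~ 1/n. Asymptotically E[X] → c³/6 = 3³/6 = 9/2 ≈ 4.500, a bounded constant. In this regime the triangle count is asymptotically Poisson(c³/6).

E[X] ≈ 4.439; in regime p = Θ(1/n^{1}) E[X] stays bounded (at the triangle threshold p ~ 1/n).


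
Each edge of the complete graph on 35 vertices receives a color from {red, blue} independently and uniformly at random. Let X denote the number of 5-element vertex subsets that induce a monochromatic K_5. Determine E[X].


Let X = Σ_S X_S over the C(35, 5) = 324632 subsets S of size 5, where X_S = 1 if the K_5 on S is monochromatic.
For a fixed S, the K_5 on S has C(5, 2) = 10 edges. P[all 10 edges red] = (1/2)^10, and likewise for blue, so P[monochromatic] = 2·(1/2)^10 = 2^{1 − 10} = 1/512.
By linearity of expectation: E[X] = C(35, 5) · 2^{1 − 10} = 324632 · 1/512 = 40579/64.
Numerically: E[X] ≈ 634.046875.

E[X] = C(35,5)·2^(1−C(5,2)) = 40579/64 ≈ 634.046875.


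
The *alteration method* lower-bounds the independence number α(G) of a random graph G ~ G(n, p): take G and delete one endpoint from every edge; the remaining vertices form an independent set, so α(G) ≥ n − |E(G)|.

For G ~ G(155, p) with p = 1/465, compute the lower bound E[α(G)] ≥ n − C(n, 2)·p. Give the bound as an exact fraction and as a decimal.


E[|E(G)|] = C(155, 2)·p = 11935 · (1/465) = 77/3.
E[α(G)] ≥ n − E[|E(G)|] = 155 − 77/3 = 388/3.
Numerically: ≈ 129.3333.
(This is only a lower bound; the true E[α(G)] may be larger.)

E[α(G)] ≥ 388/3 ≈ 129.3333.


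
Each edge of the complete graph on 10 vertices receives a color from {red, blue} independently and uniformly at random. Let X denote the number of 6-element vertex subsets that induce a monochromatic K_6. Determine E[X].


Let X = Σ_S X_S over the C(10, 6) = 210 subsets S of size 6, where X_S = 1 if the K_6 on S is monochromatic.
For a fixed S, the K_6 on S has C(6, 2) = 15 edges. P[all 15 edges red] = (1/2)^15, and likewise for blue, so P[monochromatic] = 2·(1/2)^15 = 2^{1 − 15} = 1/16384.
By linearity: E[X] = C(10, 6) · 2^{1 − 15} = 210 · 1/16384 = 105/8192.
Numerically: E[X] ≈ 0.0128.

E[X] = C(10,6)·2^(1−C(6,2)) = 105/8192 ≈ 0.0128.


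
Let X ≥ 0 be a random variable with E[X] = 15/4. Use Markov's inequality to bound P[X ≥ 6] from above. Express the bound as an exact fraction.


μ = E[X] = 15/4, a = 6.
Markov: P[X ≥ 6] ≤ μ/a = (15/4)/6 = 5/8.
Numerically: ≈ 0.625.
(Since a = 6 > μ = 3.750, the bound 5/8 is < 1 and informative.)

P[X ≥ 6] ≤ 5/8 ≈ 0.625.


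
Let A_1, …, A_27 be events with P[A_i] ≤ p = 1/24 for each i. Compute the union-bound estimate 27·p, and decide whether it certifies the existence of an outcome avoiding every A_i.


Union bound: P[∪_{i=1}^{27} A_i] ≤ Σ_i P[A_i] ≤ 27·p = 27·(1/24) = 9/8.
Numerically: 9/8 ≈ 1.1250000.
Is 9/8 < 1? NO.
Since the bound 9/8 is ≥ 1, the union bound is uninformative here; it does NOT by itself certify existence.

27·p = 9/8 ≈ 1.1250000; existence NOT certified by the union bound.


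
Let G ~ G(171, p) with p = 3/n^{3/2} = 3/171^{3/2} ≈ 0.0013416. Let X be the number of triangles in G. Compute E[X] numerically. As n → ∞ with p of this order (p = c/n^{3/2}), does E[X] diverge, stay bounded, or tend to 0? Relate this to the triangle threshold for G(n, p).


Number of potential triangles: C(171, 3) = 818805.
Each occurs with probability p³ ≈ (0.0013416)³ ≈ 2.4148006e-09.
By linearity: E[X] = C(171, 3)·p³ ≈ 818805 · 2.4148006e-09 ≈ 0.00198.
Since α = 3/2 > 1, p = c/n^{3/2} = o(1/n) is below the triangle threshold p ~ 1/n. Asymptotically E[X] ~ (c³/6)·n^{3(1−α)} = (3³/6)·n^{-1.5} → 0, so by Markov's inequality G has no triangles w.h.p.

E[X] ≈ 0.00198; in regime p = Θ(1/n^{3/2}) E[X] tends to 0 (below the triangle threshold p ~ 1/n).


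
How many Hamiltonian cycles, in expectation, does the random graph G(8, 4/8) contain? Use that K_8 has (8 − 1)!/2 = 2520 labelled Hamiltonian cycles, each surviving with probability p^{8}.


K_8 has (8 − 1)!/2 = 2520 labelled Hamiltonian cycles.
For each such Hamiltonian cycle H, let X_H = 1 if all 8 edges of H are present in G. Then P[X_H = 1] = p^{8} = (1/2)^{8} = 1/256.
By linearity: E[X] = Σ_H E[X_H] = 2520 · p^{8} = 2520 · 1/256 = 315/32.
Numerically: E[X] ≈ 9.844.

E[X] = 2520 · (1/2)^{8} = 315/32 ≈ 9.844.


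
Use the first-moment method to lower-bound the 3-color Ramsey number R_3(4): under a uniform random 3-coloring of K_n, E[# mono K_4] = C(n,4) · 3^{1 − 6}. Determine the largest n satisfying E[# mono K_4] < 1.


We need C(n, 4) · 3^{1 − 6} < 1, i.e. C(n, 4) < 3^{6 − 1} = 243.
Check values of n near the boundary:
  n = 9: C(9, 4) = 126; 126 < 243? YES
  n = 10: C(10, 4) = 210; 210 < 243? YES
  n = 11: C(11, 4) = 330; 330 < 243? NO
  n = 12: C(12, 4) = 495; 495 < 243? NO
The largest n with C(n, 4) < 243 is n = 10 (where E[X] = 70/81 ≈ 0.864198). Hence R_3(4) > 10, i.e. R_3(4) ≥ 11.

Largest n = 10; hence R_3(4) > 10.


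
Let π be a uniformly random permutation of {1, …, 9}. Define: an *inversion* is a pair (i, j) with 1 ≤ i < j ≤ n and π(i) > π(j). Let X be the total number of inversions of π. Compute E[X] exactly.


Write X = Σ X_I over the C(9, 2) = 36 pairs i < j, with X_I the indicator of one inversion.
There are 36 indicators.
For each fixed pair i < j, the values π(i) and π(j) are two distinct elements of {1, …, 9} in uniformly random order; by symmetry P[π(i) > π(j)] = 1/2.
By linearity: E[X] = 36 · (1/2) = C(9, 2) · (1/2) = 36/2 = 18 ≈ 18.00000.

E[X] = 18 = 18.00000.


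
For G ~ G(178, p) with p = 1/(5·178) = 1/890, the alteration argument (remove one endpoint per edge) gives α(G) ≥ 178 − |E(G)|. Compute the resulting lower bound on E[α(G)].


E[|E(G)|] = C(178, 2)·p = 15753 · (1/890) = 177/10.
E[α(G)] ≥ n − E[|E(G)|] = 178 − 177/10 = 1603/10.
Numerically: ≈ 160.30000.
(This is only a lower bound; the true E[α(G)] may be larger.)

E[α(G)] ≥ 1603/10 ≈ 160.30000.


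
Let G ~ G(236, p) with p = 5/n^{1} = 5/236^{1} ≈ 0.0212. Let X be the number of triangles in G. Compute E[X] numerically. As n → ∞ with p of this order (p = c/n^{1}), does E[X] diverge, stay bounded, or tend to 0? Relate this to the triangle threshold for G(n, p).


Number of potential triangles: C(236, 3) = 2162940.
Each occurs with probability p³ ≈ (0.0212)³ ≈ 9.50986e-06.
By linearity: E[X] = C(236, 3)·p³ ≈ 2162940 · 9.50986e-06 ≈ 20.569.
Here α = 1, so p = 5/n is exactly at the triangle threshold p ~ 1/n. Asymptotically E[X] → c³/6 = 5³/6 = 125/6 ≈ 20.833, a bounded constant. In this regime the triangle count is asymptotically Poisson(c³/6).

E[X] ≈ 20.569; in regime p = Θ(1/n^{1}) E[X] stays bounded (at the triangle threshold p ~ 1/n).


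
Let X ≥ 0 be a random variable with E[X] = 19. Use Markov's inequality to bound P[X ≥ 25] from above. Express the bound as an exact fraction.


μ = E[X] = 19, a = 25.
Markov: P[X ≥ 25] ≤ μ/a = (19)/25 = 19/25.
Numerically: ≈ 0.760000.
(Since a = 25 > μ = 19.000000, the bound 19/25 is < 1 and informative.)

P[X ≥ 25] ≤ 19/25 ≈ 0.760000.


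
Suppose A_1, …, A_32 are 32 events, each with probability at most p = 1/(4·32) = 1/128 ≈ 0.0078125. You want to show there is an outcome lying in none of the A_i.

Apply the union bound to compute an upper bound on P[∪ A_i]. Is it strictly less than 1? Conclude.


Union bound: P[∪_{i=1}^{32} A_i] ≤ Σ_i P[A_i] ≤ 32·p = 32·(1/128) = 1/4.
Numerically: 1/4 ≈ 0.2500000.
Is 1/4 < 1? YES.
Since P[∪ A_i] ≤ 1/4 < 1, the complement has P[∩ A_i^c] ≥ 1 − 1/4 = 3/4 > 0, so some outcome avoids every A_i.

32·p = 1/4 ≈ 0.2500000; existence CERTIFIED by the union bound.
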